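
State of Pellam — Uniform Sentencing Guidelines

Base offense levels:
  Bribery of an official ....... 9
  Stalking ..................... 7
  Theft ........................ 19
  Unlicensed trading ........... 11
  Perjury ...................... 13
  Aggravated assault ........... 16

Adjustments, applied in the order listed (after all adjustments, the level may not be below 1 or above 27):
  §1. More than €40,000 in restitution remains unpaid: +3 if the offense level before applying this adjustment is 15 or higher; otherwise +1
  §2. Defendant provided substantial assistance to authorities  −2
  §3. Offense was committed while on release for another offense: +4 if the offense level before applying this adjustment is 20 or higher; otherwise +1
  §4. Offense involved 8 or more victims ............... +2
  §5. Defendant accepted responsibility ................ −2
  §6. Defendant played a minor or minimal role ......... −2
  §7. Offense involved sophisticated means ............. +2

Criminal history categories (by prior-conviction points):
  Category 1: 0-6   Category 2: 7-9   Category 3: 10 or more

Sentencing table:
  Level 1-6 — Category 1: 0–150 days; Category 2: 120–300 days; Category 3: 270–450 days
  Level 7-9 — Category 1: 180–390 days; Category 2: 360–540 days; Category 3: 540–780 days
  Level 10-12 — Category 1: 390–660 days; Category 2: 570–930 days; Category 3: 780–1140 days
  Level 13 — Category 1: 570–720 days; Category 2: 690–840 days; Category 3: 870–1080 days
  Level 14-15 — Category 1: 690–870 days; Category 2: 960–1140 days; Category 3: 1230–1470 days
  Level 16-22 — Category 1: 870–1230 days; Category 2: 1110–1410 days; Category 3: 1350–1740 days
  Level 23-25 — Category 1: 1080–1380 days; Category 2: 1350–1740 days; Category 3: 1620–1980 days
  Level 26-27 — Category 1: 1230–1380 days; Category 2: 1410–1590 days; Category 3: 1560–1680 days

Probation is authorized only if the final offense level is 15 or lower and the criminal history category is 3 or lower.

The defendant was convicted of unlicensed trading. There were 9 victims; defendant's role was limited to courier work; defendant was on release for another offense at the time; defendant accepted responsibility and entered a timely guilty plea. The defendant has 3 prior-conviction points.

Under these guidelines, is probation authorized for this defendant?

Base offense level for unlicensed trading: 11.
§1 does not apply.
§2 does not apply.
§3 applies (level before this adjustment is 11 < 20, so +1): 11 + 1 = 12.
§4 applies: 12 + 2 = 14.
§5 applies: 14 − 2 = 12.
§6 applies: 12 − 2 = 10.
Final offense level: 10.
Criminal history: 3 prior points → Category 1 (0-6).
Level 10 falls in the 10-12 band.
Grid: Level 10-12 × Category 1 = 390-660 days.
Probation check: level 10 ≤ 15 and category 1 ≤ 3 → eligible.

Yes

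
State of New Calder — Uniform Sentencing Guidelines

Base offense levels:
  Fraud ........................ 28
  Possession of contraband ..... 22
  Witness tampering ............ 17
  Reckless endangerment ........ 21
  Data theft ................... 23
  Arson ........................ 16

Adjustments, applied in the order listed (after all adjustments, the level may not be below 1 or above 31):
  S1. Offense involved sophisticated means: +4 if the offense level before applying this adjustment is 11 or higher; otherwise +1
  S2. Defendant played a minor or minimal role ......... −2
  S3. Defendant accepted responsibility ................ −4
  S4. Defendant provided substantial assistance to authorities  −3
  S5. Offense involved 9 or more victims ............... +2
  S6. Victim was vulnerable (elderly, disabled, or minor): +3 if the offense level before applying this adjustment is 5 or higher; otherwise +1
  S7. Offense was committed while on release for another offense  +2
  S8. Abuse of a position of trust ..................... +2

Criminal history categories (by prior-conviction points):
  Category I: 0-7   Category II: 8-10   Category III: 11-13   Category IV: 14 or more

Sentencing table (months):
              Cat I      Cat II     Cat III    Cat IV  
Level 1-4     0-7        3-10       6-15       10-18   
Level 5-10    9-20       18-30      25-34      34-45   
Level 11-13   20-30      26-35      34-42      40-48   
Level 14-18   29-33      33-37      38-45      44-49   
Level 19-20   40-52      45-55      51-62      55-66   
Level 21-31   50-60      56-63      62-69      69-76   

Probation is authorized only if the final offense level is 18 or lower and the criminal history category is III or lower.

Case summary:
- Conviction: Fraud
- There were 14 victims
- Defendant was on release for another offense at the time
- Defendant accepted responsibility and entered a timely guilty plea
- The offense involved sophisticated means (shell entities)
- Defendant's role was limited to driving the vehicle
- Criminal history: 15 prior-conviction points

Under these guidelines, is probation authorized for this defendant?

No

Base offense level for fraud: 28.
S1 applies (level before this adjustment is 28 ≥ 11, so +4): 28 + 4 = 32.
S2 applies: 32 − 2 = 30.
S3 applies: 30 − 4 = 26.
S4 does not apply.
S5 applies: 26 + 2 = 28.
S7 applies: 28 + 2 = 30.
S8 does not apply.
Final offense level: 30.
Criminal history: 15 prior points → Category IV (14+).
Level 30 falls in the 21-31 band.
Grid: Level 21-31 × Category IV = 69-76 months.
Probation check: level 30 > 18 and category IV > III → not eligible.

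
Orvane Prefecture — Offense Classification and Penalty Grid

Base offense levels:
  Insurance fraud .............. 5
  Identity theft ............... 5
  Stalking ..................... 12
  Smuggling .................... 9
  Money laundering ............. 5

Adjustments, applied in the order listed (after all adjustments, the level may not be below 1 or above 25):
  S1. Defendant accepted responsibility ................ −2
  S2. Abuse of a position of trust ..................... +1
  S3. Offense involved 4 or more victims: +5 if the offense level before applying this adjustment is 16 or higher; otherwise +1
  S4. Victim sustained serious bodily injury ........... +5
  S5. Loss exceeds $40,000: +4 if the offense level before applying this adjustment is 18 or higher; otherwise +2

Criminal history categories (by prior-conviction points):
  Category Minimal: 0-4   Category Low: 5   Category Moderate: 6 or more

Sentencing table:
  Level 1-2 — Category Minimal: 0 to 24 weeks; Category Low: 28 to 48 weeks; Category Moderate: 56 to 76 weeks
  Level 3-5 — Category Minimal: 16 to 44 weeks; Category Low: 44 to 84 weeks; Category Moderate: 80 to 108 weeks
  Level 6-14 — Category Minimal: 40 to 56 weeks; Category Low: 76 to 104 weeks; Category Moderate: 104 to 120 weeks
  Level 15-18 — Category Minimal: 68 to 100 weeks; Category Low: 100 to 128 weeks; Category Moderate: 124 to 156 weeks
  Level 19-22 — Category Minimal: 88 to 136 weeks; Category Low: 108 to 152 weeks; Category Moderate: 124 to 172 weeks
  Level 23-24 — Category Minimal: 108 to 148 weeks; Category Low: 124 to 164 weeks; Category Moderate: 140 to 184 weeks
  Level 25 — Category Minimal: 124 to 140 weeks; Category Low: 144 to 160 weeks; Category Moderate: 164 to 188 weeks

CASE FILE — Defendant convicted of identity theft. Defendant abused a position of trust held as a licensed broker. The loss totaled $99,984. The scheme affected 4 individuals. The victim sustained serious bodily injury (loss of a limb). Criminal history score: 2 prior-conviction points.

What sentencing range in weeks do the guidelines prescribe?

40-56 weeks

Base offense level for identity theft: 5.
S2 applies: 5 + 1 = 6.
S3 applies (level before this adjustment is 6 < 16, so +1): 6 + 1 = 7.
S4 applies: 7 + 5 = 12.
S5 applies (level before this adjustment is 12 < 18, so +2): 12 + 2 = 14.
Final offense level: 14.
Criminal history: 2 prior points → Category Minimal (0-4).
Level 14 falls in the 6-14 band.
Grid: Level 6-14 × Category Minimal = 40-56 weeks.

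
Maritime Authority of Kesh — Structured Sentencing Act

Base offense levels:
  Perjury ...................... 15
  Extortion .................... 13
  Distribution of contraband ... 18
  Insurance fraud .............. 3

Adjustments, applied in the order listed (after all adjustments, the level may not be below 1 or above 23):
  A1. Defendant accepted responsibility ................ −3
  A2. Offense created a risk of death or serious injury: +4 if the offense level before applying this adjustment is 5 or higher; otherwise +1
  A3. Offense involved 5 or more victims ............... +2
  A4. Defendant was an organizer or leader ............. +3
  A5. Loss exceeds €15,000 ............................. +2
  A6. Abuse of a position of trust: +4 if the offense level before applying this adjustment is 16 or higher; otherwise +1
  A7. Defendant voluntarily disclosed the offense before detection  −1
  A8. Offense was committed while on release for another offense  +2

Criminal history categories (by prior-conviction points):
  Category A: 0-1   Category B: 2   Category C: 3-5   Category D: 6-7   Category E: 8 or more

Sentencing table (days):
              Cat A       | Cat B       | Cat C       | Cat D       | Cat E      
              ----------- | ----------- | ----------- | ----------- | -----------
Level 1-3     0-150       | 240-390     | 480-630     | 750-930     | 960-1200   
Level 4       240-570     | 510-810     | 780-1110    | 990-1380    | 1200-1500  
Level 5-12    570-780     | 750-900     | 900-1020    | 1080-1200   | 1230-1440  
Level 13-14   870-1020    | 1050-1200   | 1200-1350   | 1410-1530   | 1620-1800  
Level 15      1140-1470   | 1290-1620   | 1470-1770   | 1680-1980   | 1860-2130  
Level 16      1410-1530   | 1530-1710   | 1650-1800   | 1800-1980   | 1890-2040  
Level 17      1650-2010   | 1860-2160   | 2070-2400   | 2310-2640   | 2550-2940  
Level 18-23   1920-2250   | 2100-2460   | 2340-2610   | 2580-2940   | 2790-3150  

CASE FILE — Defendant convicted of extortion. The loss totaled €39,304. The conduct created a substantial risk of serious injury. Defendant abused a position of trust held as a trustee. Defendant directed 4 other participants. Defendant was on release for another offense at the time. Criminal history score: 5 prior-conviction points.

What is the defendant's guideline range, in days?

Base offense level for extortion: 13.
A1 does not apply.
A2 applies (level before this adjustment is 13 ≥ 5, so +4): 13 + 4 = 17.
A3 does not apply.
A4 applies: 17 + 3 = 20.
A5 applies: 20 + 2 = 22.
A6 applies (level before this adjustment is 22 ≥ 16, so +4): 22 + 4 = 26.
A8 applies: 26 + 2 = 28.
Level 28 exceeds the maximum of 23; capped at 23.
Final offense level: 23.
Criminal history: 5 prior points → Category C (3-5).
Level 23 falls in the 18-23 band.
Grid: Level 18-23 × Category C = 2340-2610 days.

2340-2610 days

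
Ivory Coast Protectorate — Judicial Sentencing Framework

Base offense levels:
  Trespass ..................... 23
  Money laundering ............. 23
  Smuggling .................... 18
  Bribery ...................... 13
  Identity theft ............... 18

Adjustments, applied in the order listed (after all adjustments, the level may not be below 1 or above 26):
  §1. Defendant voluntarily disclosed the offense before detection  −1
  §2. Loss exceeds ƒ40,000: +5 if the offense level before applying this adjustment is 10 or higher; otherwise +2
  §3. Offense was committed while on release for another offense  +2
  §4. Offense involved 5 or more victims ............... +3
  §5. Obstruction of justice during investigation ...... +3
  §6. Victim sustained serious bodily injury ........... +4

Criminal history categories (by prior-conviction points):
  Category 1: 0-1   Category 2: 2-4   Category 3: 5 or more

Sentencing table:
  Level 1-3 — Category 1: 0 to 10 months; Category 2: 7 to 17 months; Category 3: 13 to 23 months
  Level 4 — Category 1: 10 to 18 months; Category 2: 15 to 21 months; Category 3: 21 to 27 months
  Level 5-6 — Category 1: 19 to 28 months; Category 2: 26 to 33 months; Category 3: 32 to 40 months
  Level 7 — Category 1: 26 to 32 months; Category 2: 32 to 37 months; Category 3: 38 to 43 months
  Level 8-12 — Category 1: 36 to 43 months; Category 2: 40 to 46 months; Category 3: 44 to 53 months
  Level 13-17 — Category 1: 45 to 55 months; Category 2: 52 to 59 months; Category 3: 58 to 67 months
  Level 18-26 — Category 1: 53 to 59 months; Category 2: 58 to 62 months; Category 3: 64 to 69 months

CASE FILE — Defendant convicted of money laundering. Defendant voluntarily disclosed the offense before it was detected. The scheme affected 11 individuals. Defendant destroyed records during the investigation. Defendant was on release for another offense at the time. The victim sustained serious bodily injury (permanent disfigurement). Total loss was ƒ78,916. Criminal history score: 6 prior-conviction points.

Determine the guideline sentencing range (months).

Base offense level for money laundering: 23.
§1 applies: 23 − 1 = 22.
§2 applies (level before this adjustment is 22 ≥ 10, so +5): 22 + 5 = 27.
§3 applies: 27 + 2 = 29.
§4 applies: 29 + 3 = 32.
§5 applies: 32 + 3 = 35.
§6 applies: 35 + 4 = 39.
Level 39 exceeds the maximum of 26; capped at 26.
Final offense level: 26.
Criminal history: 6 prior points → Category 3 (5+).
Level 26 falls in the 18-26 band.
Grid: Level 18-26 × Category 3 = 64-69 months.

64-69 months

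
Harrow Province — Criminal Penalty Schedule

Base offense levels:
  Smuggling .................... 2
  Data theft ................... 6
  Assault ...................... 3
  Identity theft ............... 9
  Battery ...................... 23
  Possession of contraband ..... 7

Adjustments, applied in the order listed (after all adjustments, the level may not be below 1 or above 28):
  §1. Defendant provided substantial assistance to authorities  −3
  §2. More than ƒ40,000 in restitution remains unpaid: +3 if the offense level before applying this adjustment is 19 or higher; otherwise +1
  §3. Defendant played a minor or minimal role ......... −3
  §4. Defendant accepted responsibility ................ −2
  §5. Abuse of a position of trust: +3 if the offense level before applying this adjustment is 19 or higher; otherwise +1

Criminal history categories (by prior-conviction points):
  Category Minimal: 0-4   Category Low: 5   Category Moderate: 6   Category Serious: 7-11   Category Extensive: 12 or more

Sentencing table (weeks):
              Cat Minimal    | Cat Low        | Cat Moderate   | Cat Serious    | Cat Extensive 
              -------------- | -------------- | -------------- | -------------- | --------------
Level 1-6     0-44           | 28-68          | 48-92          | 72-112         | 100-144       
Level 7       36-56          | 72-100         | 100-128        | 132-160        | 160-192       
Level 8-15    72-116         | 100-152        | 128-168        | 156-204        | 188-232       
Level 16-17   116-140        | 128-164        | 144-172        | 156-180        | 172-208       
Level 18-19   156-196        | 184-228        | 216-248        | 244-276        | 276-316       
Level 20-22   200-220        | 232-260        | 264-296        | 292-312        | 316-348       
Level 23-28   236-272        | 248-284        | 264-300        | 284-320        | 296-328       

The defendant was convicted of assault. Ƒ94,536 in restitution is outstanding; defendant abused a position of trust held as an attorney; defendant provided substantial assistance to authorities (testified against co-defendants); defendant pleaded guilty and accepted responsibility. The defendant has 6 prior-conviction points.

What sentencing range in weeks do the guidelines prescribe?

48-92 weeks

Base offense level for assault: 3.
§1 applies: 3 − 3 = 0.
§2 applies (level before this adjustment is 0 < 19, so +1): 0 + 1 = 1.
§3 does not apply.
§4 applies: 1 − 2 = -1.
§5 applies (level before this adjustment is -1 < 19, so +1): -1 + 1 = 0.
Level 0 is below the minimum of 1; floored at 1.
Final offense level: 1.
Criminal history: 6 prior points → Category Moderate (6).
Level 1 falls in the 1-6 band.
Grid: Level 1-6 × Category Moderate = 48-92 weeks.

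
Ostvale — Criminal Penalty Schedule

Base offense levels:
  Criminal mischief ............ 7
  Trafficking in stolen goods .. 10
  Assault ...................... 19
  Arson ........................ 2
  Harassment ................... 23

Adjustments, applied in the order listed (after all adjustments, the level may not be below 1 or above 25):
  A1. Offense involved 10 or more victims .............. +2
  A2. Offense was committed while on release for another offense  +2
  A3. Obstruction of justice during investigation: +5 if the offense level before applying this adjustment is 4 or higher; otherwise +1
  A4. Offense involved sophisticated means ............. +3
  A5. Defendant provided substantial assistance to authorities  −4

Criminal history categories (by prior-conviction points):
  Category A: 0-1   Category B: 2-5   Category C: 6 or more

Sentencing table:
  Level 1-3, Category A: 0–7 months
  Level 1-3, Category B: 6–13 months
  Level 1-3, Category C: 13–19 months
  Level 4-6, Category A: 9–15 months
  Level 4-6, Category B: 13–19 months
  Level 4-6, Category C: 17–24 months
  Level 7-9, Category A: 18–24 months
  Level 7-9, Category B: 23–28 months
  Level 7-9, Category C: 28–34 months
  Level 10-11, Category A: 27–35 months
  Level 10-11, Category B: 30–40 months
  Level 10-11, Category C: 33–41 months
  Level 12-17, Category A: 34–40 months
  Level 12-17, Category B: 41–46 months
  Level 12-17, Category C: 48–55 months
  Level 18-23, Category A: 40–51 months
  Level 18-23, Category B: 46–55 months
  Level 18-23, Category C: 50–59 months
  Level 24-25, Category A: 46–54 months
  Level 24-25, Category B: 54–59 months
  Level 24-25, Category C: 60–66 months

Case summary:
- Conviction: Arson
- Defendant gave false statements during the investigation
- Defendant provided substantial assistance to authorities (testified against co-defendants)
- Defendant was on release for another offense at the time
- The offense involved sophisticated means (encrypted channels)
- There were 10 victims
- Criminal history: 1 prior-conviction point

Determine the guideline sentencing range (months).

Base offense level for arson: 2.
A1 applies: 2 + 2 = 4.
A2 applies: 4 + 2 = 6.
A3 applies (level before this adjustment is 6 ≥ 4, so +5): 6 + 5 = 11.
A4 applies: 11 + 3 = 14.
A5 applies: 14 − 4 = 10.
Final offense level: 10.
Criminal history: 1 prior point → Category A (0-1).
Level 10 falls in the 10-11 band.
Grid: Level 10-11 × Category A = 27-35 months.

27-35 months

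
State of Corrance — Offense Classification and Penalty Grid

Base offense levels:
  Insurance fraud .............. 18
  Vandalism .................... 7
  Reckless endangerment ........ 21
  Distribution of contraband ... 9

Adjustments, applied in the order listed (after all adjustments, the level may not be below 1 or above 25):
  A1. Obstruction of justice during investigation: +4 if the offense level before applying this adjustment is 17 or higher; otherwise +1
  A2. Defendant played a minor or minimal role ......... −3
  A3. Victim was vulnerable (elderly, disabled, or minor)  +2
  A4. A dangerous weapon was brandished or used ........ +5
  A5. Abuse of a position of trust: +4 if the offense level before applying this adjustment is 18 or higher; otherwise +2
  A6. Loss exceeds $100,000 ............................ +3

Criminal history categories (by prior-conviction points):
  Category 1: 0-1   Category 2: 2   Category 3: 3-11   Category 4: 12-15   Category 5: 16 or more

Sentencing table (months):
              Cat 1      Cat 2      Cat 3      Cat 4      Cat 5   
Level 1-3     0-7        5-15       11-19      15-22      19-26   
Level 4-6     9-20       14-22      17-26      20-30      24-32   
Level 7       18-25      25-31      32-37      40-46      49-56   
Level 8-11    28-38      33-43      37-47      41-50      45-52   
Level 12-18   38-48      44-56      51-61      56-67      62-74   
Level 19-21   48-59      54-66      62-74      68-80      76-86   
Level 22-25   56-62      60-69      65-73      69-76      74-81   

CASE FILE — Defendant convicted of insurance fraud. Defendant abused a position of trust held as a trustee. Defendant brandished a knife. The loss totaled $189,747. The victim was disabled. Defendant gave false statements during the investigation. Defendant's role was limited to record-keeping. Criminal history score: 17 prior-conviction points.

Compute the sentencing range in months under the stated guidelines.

Base offense level for insurance fraud: 18.
A1 applies (level before this adjustment is 18 ≥ 17, so +4): 18 + 4 = 22.
A2 applies: 22 − 3 = 19.
A3 applies: 19 + 2 = 21.
A4 applies: 21 + 5 = 26.
A5 applies (level before this adjustment is 26 ≥ 18, so +4): 26 + 4 = 30.
A6 applies: 30 + 3 = 33.
Level 33 exceeds the maximum of 25; capped at 25.
Final offense level: 25.
Criminal history: 17 prior points → Category 5 (16+).
Level 25 falls in the 22-25 band.
Grid: Level 22-25 × Category 5 = 74-81 months.

74-81 months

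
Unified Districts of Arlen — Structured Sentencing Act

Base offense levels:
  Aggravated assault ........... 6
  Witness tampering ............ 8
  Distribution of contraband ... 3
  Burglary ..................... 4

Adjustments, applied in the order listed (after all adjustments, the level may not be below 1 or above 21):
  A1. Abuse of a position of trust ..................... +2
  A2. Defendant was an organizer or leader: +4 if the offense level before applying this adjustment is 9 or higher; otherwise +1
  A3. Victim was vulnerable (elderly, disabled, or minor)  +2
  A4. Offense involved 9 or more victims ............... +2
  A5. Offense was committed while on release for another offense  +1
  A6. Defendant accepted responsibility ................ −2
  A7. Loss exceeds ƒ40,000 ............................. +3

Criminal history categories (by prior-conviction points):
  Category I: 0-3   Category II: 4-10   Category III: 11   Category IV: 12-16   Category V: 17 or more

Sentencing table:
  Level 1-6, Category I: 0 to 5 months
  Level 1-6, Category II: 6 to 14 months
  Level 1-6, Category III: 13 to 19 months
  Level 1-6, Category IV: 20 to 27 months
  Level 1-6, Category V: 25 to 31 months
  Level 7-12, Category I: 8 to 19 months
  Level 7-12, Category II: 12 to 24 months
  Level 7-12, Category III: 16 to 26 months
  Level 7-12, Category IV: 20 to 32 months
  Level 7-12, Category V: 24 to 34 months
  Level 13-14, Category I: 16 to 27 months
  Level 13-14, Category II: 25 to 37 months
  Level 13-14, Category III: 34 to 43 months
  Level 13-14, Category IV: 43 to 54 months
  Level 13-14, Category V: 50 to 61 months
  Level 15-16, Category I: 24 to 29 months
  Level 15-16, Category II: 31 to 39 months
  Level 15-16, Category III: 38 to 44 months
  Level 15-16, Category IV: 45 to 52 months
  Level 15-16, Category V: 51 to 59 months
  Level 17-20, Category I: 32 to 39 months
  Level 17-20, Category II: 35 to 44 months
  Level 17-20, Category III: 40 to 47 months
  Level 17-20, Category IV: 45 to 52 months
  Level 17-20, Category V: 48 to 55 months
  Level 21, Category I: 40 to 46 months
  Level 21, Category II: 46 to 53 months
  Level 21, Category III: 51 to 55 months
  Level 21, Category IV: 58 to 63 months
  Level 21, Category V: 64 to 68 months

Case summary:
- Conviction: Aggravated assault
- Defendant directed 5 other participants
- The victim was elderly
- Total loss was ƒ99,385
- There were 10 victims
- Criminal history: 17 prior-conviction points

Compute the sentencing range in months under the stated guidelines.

Base offense level for aggravated assault: 6.
A2 applies (level before this adjustment is 6 < 9, so +1): 6 + 1 = 7.
A3 applies: 7 + 2 = 9.
A4 applies: 9 + 2 = 11.
A5 does not apply.
A6 does not apply.
A7 applies: 11 + 3 = 14.
Final offense level: 14.
Criminal history: 17 prior points → Category V (17+).
Level 14 falls in the 13-14 band.
Grid: Level 13-14 × Category V = 50-61 months.

50-61 months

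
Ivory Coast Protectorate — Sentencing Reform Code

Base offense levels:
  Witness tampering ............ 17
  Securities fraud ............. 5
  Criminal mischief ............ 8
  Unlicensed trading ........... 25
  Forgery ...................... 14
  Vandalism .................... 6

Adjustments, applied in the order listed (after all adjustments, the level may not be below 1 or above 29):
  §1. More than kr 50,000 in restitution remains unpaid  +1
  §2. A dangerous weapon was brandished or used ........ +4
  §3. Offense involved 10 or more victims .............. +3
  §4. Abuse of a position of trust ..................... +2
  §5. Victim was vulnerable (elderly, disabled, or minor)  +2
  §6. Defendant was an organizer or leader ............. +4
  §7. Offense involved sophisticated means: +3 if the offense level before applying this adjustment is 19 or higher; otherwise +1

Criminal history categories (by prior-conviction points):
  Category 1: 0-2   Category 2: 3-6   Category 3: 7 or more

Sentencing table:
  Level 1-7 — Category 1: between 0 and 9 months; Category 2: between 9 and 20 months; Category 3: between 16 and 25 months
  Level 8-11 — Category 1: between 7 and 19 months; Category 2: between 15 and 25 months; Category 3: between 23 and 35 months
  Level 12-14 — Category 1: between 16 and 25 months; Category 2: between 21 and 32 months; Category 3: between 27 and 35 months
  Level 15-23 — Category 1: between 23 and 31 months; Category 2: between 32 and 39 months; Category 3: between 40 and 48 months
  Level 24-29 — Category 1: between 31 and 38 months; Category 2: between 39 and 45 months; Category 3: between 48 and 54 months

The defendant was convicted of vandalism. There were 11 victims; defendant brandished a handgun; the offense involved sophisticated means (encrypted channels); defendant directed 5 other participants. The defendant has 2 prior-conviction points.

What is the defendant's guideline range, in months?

23-31 months

Base offense level for vandalism: 6.
§1 does not apply.
§2 applies: 6 + 4 = 10.
§3 applies: 10 + 3 = 13.
§4 does not apply.
§5 does not apply.
§6 applies: 13 + 4 = 17.
§7 applies (level before this adjustment is 17 < 19, so +1): 17 + 1 = 18.
Final offense level: 18.
Criminal history: 2 prior points → Category 1 (0-2).
Level 18 falls in the 15-23 band.
Grid: Level 15-23 × Category 1 = 23-31 months.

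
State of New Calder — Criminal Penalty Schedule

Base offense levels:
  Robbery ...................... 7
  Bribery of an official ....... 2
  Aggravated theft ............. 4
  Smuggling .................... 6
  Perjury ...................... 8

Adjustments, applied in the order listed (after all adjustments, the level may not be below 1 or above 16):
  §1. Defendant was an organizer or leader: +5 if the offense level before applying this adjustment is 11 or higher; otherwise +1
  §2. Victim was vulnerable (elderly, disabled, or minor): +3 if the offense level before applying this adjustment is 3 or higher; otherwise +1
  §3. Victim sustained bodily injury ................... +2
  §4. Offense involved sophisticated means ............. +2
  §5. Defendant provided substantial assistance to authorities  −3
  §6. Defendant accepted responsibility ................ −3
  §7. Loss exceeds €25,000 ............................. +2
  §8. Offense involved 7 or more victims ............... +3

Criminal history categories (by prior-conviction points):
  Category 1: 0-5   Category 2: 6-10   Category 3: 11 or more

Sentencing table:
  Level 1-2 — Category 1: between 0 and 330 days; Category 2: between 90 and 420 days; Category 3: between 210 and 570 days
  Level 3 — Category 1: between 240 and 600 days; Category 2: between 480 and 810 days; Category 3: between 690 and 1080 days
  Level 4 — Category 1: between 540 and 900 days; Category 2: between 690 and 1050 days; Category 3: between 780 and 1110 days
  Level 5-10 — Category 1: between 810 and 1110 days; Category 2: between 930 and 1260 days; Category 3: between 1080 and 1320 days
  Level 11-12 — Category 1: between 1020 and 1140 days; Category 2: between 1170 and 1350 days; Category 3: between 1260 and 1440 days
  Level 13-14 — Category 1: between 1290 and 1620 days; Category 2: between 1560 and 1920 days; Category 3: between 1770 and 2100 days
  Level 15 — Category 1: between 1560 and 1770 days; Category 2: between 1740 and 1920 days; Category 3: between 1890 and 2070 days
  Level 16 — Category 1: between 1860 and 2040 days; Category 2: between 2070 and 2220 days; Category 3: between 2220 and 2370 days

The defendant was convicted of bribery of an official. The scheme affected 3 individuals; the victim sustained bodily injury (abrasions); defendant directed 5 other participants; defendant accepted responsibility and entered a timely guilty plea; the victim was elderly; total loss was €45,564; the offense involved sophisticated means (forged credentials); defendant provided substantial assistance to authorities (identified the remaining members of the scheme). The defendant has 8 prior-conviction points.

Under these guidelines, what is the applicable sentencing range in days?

Base offense level for bribery of an official: 2.
§1 applies (level before this adjustment is 2 < 11, so +1): 2 + 1 = 3.
§2 applies (level before this adjustment is 3 ≥ 3, so +3): 3 + 3 = 6.
§3 applies: 6 + 2 = 8.
§4 applies: 8 + 2 = 10.
§5 applies: 10 − 3 = 7.
§6 applies: 7 − 3 = 4.
§7 applies: 4 + 2 = 6.
§8 does not apply.
Final offense level: 6.
Criminal history: 8 prior points → Category 2 (6-10).
Level 6 falls in the 5-10 band.
Grid: Level 5-10 × Category 2 = 930-1260 days.

930-1260 days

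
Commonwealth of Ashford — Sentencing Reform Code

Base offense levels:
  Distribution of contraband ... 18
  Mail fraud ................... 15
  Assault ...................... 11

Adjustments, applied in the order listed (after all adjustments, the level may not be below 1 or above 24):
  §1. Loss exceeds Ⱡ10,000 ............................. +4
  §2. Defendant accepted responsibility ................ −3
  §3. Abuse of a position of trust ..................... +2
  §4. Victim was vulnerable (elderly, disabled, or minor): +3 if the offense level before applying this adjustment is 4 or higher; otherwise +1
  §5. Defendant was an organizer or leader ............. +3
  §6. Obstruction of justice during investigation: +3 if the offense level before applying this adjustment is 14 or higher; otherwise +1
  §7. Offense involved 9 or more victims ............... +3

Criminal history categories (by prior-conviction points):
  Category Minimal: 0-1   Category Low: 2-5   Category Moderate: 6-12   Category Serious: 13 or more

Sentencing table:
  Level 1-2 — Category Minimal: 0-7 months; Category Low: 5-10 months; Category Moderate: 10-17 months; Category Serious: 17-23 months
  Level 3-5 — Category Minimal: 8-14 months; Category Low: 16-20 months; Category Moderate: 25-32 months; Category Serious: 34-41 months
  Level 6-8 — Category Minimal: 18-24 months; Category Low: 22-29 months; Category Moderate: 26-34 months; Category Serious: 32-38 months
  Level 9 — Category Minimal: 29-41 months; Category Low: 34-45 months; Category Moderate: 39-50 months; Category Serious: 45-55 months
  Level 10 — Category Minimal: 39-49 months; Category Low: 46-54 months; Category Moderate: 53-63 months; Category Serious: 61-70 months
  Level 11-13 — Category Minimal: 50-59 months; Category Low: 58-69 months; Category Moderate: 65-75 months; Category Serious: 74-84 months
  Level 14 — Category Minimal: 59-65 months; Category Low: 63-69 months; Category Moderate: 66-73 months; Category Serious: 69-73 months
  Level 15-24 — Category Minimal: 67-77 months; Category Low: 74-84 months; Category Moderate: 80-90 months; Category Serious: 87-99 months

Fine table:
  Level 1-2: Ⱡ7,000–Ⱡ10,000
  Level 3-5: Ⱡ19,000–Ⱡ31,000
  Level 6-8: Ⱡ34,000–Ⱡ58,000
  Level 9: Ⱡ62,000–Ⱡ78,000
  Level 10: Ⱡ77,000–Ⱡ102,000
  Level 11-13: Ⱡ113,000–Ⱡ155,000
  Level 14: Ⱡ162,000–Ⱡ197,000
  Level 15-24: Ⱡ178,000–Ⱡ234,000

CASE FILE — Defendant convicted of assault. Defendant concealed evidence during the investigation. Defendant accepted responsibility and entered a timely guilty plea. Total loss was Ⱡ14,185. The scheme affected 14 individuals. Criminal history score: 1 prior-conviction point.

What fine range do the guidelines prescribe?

Ⱡ178,000–Ⱡ234,000

Base offense level for assault: 11.
§1 applies: 11 + 4 = 15.
§2 applies: 15 − 3 = 12.
§3 does not apply.
§4 does not apply.
§6 applies (level before this adjustment is 12 < 14, so +1): 12 + 1 = 13.
§7 applies: 13 + 3 = 16.
Final offense level: 16.
Level 16 falls in the 15-24 band.
Fine table: Level 15-24 → Ⱡ178,000–Ⱡ234,000.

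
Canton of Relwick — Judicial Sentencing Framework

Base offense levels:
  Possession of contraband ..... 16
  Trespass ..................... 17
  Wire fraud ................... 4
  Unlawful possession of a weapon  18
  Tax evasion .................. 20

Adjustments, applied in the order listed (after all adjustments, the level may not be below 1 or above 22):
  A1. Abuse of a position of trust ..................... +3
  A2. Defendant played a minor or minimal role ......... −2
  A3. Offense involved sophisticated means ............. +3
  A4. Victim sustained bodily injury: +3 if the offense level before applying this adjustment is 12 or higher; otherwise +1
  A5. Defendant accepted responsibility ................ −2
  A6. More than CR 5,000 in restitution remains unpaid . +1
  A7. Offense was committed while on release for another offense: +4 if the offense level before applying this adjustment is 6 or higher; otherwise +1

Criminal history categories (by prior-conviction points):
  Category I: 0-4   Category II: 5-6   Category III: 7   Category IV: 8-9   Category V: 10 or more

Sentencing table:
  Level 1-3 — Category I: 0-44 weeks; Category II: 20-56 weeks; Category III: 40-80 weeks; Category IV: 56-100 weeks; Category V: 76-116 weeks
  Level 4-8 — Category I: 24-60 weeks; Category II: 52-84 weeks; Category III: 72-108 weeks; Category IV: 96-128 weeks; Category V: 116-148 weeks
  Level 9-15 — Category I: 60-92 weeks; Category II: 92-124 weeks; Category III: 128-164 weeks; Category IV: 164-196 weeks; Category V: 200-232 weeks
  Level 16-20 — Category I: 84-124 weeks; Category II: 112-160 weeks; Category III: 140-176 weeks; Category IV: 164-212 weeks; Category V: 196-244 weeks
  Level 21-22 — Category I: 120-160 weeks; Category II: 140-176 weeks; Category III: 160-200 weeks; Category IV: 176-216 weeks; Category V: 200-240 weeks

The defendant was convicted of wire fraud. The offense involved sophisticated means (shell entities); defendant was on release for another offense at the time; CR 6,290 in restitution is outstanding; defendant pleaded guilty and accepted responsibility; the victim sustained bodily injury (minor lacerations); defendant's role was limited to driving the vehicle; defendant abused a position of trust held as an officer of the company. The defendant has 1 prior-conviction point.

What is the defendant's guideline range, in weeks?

Base offense level for wire fraud: 4.
A1 applies: 4 + 3 = 7.
A2 applies: 7 − 2 = 5.
A3 applies: 5 + 3 = 8.
A4 applies (level before this adjustment is 8 < 12, so +1): 8 + 1 = 9.
A5 applies: 9 − 2 = 7.
A6 applies: 7 + 1 = 8.
A7 applies (level before this adjustment is 8 ≥ 6, so +4): 8 + 4 = 12.
Final offense level: 12.
Criminal history: 1 prior point → Category I (0-4).
Level 12 falls in the 9-15 band.
Grid: Level 9-15 × Category I = 60-92 weeks.

60-92 weeks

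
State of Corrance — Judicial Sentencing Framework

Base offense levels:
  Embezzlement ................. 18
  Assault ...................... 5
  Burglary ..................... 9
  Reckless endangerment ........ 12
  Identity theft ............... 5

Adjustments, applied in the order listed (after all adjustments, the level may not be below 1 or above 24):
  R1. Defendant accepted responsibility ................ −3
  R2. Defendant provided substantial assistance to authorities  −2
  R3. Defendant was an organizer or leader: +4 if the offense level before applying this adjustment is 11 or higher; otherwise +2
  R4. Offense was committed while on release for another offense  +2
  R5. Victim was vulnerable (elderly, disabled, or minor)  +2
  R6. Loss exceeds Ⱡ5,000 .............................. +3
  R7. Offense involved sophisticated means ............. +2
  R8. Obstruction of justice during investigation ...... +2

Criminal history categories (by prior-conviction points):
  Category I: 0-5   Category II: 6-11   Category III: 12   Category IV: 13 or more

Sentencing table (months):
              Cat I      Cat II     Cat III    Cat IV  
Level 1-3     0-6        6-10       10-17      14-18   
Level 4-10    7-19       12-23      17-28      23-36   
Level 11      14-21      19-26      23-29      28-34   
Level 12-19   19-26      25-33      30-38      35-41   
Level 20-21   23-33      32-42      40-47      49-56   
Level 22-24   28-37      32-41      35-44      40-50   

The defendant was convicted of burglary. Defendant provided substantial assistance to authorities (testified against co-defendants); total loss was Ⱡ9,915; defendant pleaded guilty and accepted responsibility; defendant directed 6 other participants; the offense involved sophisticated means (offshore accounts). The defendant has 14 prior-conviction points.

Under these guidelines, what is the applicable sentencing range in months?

28-34 months

Base offense level for burglary: 9.
R1 applies: 9 − 3 = 6.
R2 applies: 6 − 2 = 4.
R3 applies (level before this adjustment is 4 < 11, so +2): 4 + 2 = 6.
R4 does not apply.
R5 does not apply.
R6 applies: 6 + 3 = 9.
R7 applies: 9 + 2 = 11.
Final offense level: 11.
Criminal history: 14 prior points → Category IV (13+).
Level 11 falls in the 11 band.
Grid: Level 11 × Category IV = 28-34 months.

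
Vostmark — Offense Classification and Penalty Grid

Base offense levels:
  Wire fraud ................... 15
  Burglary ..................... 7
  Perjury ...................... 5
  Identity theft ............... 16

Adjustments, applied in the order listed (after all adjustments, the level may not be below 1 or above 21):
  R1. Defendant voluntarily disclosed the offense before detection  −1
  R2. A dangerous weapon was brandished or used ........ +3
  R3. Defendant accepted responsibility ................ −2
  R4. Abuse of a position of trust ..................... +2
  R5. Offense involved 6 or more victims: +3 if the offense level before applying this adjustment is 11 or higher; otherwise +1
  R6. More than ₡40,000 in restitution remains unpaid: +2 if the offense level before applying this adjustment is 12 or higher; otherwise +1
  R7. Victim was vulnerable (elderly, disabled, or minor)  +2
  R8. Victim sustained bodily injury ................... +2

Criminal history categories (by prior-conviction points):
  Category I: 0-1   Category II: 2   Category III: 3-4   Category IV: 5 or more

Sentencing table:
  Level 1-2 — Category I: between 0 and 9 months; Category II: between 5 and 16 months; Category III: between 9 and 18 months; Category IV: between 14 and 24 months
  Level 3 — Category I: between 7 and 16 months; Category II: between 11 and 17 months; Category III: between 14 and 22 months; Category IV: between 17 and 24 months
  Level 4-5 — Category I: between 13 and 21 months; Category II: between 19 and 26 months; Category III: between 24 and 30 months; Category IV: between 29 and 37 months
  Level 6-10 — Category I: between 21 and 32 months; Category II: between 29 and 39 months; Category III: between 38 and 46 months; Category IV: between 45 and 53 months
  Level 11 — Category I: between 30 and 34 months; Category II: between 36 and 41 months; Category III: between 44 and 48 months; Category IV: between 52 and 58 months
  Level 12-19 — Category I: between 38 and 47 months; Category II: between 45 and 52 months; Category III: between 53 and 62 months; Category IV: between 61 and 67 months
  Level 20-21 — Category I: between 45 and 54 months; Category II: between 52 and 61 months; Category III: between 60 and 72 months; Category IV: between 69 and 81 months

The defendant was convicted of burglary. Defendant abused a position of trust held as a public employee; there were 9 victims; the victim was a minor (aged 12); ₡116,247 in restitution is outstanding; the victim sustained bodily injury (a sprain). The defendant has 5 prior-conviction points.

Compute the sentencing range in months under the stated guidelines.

Base offense level for burglary: 7.
R3 does not apply.
R4 applies: 7 + 2 = 9.
R5 applies (level before this adjustment is 9 < 11, so +1): 9 + 1 = 10.
R6 applies (level before this adjustment is 10 < 12, so +1): 10 + 1 = 11.
R7 applies: 11 + 2 = 13.
R8 applies: 13 + 2 = 15.
Final offense level: 15.
Criminal history: 5 prior points → Category IV (5+).
Level 15 falls in the 12-19 band.
Grid: Level 12-19 × Category IV = 61-67 months.

61-67 months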